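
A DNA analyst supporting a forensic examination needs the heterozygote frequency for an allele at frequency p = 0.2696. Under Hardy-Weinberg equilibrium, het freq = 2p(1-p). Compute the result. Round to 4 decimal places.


Hardy-Weinberg heterozygote frequency:
q = 1 - p = 1 - 0.2696 = 0.7304
2pq = 2 * 0.2696 * 0.7304 = 0.3938

0.3938


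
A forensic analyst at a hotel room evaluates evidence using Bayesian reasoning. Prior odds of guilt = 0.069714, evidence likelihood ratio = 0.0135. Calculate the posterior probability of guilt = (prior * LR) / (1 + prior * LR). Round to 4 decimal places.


Bayesian evidence evaluation:
Posterior odds = prior_odds * LR = 0.069714 * 0.0135 = 0.000941139
Posterior probability = posterior_odds / (1 + posterior_odds)
= 0.000941139 / (1 + 0.000941139)
= 0.000941139 / 1.000941139
= 0.0009

0.0009


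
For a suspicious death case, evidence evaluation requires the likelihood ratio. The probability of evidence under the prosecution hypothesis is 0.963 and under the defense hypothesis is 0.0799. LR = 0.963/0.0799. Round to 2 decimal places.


Likelihood ratio calculation:
LR = P(E|Hp) / P(E|Hd)
LR = 0.963 / 0.0799
LR = 12.05

12.05


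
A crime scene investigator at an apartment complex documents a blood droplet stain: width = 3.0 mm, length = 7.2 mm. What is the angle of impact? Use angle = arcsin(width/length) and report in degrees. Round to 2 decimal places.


Blood spatter impact angle calculation:
width / length = 3.0 / 7.2 = 0.416667
angle = arcsin(0.416667)
angle = 24.62 degrees

24.62


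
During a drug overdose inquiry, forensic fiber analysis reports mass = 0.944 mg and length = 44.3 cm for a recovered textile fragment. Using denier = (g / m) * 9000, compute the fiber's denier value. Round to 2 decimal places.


Denier calculation:
Mass in grams = 0.944 mg / 1000 = 0.000944 g
Length in meters = 44.3 cm / 100 = 0.443 m
Linear density = mass / length = 0.000944 / 0.443 = 0.00213093 g/m
Denier = (g/m) * 9000 = 0.00213093 * 9000 = 19.18

19.18


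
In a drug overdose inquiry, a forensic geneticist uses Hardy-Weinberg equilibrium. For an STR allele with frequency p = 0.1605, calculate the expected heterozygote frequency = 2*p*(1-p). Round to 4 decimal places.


Hardy-Weinberg heterozygote frequency:
q = 1 - p = 1 - 0.1605 = 0.8395
2pq = 2 * 0.1605 * 0.8395 = 0.2695

0.2695


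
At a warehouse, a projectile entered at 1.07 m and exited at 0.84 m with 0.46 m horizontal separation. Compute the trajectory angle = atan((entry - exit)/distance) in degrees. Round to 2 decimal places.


Bullet trajectory angle:
Height difference = 1.07 - 0.84 = 0.23 m
angle = atan(0.23 / 0.46)
angle = atan(0.5)
angle = 26.57 degrees

26.57


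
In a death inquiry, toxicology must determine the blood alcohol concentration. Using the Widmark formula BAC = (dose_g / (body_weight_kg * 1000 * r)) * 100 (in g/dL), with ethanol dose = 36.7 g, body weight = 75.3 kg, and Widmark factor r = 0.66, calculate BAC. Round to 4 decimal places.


Applying the Widmark formula:
BAC = (dose_g / (body_wt * 1000 * r)) * 100
Denominator = 75.3 * 1000 * 0.66 = 49698
BAC = (36.7 / 49698) * 100
BAC = 0.0738 g/dL

0.0738


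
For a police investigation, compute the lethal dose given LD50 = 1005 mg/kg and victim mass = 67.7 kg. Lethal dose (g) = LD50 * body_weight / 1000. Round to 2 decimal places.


Lethal dose calculation:
Lethal dose = LD50 * body_weight / 1000
= 1005 * 67.7 / 1000
= 68038.5 / 1000
= 68.04 g

68.04


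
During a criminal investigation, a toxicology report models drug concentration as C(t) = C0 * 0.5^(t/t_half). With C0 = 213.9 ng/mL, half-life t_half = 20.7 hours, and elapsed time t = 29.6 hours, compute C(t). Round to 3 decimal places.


Drug concentration decay:
Number of half-lives = t / t_half = 29.6 / 20.7 = 1.429952
Decay factor = 0.5^1.429952 = 0.37114324
C(t) = 213.9 * 0.37114324 = 79.388 ng/mL

79.388


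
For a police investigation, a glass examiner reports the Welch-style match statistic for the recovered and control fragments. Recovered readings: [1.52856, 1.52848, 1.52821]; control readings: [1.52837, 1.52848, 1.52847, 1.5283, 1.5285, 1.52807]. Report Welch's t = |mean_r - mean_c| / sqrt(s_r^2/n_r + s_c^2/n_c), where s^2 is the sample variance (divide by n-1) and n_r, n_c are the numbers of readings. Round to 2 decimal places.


Welch's t-criterion for glass RI comparison:
Recovered mean = sum / n_r = 4.58525 / 3 = 1.5284167
Control mean = sum / n_c = 9.17019 / 6 = 1.528365
Recovered sample variance s_r^2 = 3.36333e-08
Control sample variance s_c^2 = 2.675e-08
Welch SE (unpooled) = sqrt(s_r^2/n_r + s_c^2/n_c) = sqrt(1.12111e-08 + 4.45833e-09) = sqrt(1.56694e-08) = 0.000125177
|mean_r - mean_c| = 5.16667e-05
t = 5.16667e-05 / 0.000125177 = 0.41

0.41


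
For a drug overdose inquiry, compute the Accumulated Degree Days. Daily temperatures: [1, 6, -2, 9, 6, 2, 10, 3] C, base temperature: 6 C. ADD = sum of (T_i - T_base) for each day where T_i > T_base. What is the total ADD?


Computing ADD day by day:
Day 1: max(0, 1 - 6) = 0
Day 2: max(0, 6 - 6) = 0
Day 3: max(0, -2 - 6) = 0
Day 4: max(0, 9 - 6) = 3
Day 5: max(0, 6 - 6) = 0
Day 6: max(0, 2 - 6) = 0
Day 7: max(0, 10 - 6) = 4
Day 8: max(0, 3 - 6) = 0
Total ADD = 7

7


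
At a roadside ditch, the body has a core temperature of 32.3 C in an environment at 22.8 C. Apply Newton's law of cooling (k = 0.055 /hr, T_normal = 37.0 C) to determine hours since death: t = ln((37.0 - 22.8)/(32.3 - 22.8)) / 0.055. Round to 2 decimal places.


Using Newton's law of cooling:
t = ln((T_normal - T_ambient) / (T_body - T_ambient)) / k
T_normal - T_ambient = 14.2
T_body - T_ambient = 9.5
Ratio = 1.494737
ln(ratio) = 0.40195
t = 0.40195 / 0.055 = 7.31 hours

7.31


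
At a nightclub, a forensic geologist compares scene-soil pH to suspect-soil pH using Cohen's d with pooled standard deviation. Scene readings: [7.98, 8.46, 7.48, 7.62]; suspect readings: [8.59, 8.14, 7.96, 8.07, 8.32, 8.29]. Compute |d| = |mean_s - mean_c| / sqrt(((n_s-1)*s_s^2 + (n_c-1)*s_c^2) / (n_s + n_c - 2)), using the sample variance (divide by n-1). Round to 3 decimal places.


Pooled-variance Cohen's d for soil pH comparison:
Scene mean = 31.54 / 4 = 7.885
Suspect mean = 49.37 / 6 = 8.228333
Scene sample variance s_s^2 = 0.1913
Suspect sample variance s_c^2 = 0.049577
Pooled variance = ((n_s-1)*s_s^2 + (n_c-1)*s_c^2) / (n_s + n_c - 2) = 0.102723
Pooled SD = sqrt(0.102723) = 0.320504
Mean difference = -0.343333
|d| = |-0.343333| / 0.320504 = 1.071

1.071


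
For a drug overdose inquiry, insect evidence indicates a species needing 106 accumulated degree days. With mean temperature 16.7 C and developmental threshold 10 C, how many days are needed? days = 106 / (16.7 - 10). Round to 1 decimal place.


Insect development time:
Effective temperature = avg_temp - T_base = 16.7 - 10 = 6.7 C
Days = ADD / effective_temp = 106 / 6.7 = 15.8 days

15.8


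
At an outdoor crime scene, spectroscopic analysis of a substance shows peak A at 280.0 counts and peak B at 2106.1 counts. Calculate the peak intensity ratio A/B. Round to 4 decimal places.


Spectral peak ratio:
Peak A = 280.0 counts
Peak B = 2106.1 counts
Ratio = 280.0 / 2106.1 = 0.1329

0.1329


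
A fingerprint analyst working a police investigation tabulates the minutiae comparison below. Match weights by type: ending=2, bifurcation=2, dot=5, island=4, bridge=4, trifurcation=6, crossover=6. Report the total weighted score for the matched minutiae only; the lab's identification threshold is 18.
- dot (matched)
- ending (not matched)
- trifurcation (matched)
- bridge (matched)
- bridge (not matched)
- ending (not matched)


Weighted minutiae match score:
  dot: matched, +5 (running total 5)
  ending: not matched, +0
  trifurcation: matched, +6 (running total 11)
  bridge: matched, +4 (running total 15)
  bridge: not matched, +0
  ending: not matched, +0
Total score = 15
Threshold = 18; verdict = inconclusive

15


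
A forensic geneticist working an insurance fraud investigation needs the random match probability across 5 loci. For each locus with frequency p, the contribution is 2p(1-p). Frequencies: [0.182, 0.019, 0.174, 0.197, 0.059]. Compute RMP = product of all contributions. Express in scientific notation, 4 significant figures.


Computing RMP for 5 loci:
Locus 1: 2 * 0.182 * 0.818 = 0.297752
Locus 2: 2 * 0.019 * 0.981 = 0.037278
Locus 3: 2 * 0.174 * 0.826 = 0.287448
Locus 4: 2 * 0.197 * 0.803 = 0.316382
Locus 5: 2 * 0.059 * 0.941 = 0.111038
RMP = 1.121e-04

1.121e-04


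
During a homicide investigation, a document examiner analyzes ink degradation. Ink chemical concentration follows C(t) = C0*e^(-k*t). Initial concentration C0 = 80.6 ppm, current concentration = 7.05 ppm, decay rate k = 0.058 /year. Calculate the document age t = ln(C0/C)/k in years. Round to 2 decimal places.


Document age estimation:
C0/C = 80.6 / 7.05 = 11.432624
ln(C0/C) = 2.436471
t = 2.436471 / 0.058 = 42.01 years

42.01


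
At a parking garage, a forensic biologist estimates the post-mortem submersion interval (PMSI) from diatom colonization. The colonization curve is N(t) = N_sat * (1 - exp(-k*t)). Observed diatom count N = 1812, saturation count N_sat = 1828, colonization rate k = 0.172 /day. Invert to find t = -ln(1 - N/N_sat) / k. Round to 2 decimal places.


PMSI from diatom colonization curve:
N / N_sat = 1812 / 1828 = 0.991247
1 - N/N_sat = 0.008753
ln(1 - N/N_sat) = -4.738359
t = -ln(1 - N/N_sat) / k = -(-4.738359) / 0.172 = 27.55 days

27.55


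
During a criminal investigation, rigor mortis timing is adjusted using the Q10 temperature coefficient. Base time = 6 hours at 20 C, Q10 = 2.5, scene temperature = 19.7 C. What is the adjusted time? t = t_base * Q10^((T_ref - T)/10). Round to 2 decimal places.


Rigor mortis time adjustment:
Exponent = (T_ref - T_actual) / 10 = (20 - 19.7) / 10 = 0.03
Q10 factor = 2.5^0.03 = 1.02787
t_adjusted = 6 * 1.02787 = 6.17 hours

6.17


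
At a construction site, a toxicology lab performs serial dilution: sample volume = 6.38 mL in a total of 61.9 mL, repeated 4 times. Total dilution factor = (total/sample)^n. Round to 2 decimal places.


Dilution factor calculation:
Single dilution = V_total / V_sample = 61.9 / 6.38 ≈ 9.702194
Number of dilutions = 4
Total DF = (61.9 / 6.38)^4 (full precision, rounded at the end) = 8860.94

8860.94


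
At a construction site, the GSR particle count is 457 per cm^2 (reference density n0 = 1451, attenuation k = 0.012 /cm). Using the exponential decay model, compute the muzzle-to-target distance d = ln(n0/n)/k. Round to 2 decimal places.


GSR distance calculation:
n0/n = 1451 / 457 = 3.175055
ln(n0/n) = 1.155325
d = 1.155325 / 0.012 = 96.28 cm

96.28


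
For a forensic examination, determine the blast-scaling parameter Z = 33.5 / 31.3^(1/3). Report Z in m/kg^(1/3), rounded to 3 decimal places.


Scaled distance calculation:
W^(1/3) = 31.3^(1/3) = 3.151482
Z = R / W^(1/3) = 33.5 / 3.151482
Z = 10.630 m/kg^(1/3)

10.630


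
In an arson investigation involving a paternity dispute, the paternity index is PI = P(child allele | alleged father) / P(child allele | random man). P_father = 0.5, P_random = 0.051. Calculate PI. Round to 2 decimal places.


Paternity Index calculation:
PI = P(allele|father) / P(allele|random)
PI = 0.5 / 0.051
PI = 9.80

9.80


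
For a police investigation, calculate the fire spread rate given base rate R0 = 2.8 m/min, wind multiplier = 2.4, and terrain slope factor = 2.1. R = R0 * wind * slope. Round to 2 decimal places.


Fire spread rate calculation:
R = R0 * wind_factor * slope_factor
= 2.8 * 2.4 * 2.1
= 6.72 * 2.1
= 14.11 m/min

14.11


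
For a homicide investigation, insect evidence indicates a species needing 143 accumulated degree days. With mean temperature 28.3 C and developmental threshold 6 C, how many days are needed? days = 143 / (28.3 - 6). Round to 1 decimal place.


Insect development time:
Effective temperature = avg_temp - T_base = 28.3 - 6 = 22.3 C
Days = ADD / effective_temp = 143 / 22.3 = 6.4 days

6.4


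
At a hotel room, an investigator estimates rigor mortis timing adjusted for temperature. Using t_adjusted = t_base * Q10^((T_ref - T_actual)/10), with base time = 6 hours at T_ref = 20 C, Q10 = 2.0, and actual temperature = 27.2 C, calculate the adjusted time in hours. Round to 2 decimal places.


Rigor mortis time adjustment:
Exponent = (T_ref - T_actual) / 10 = (20 - 27.2) / 10 = -0.72
Q10 factor = 2.0^-0.72 = 0.6071
t_adjusted = 6 * 0.6071 = 3.64 hours

3.64


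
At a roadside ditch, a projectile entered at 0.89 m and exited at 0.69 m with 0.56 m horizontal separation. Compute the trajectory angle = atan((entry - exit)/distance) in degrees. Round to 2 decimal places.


Bullet trajectory angle:
Height difference = 0.89 - 0.69 = 0.2 m
angle = atan(0.2 / 0.56)
angle = atan(0.357143)
angle = 19.65 degrees

19.65


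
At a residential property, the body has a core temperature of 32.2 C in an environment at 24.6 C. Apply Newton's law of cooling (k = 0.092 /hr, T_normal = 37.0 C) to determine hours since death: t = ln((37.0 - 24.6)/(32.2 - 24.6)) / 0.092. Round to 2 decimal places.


Using Newton's law of cooling:
t = ln((T_normal - T_ambient) / (T_body - T_ambient)) / k
T_normal - T_ambient = 12.4
T_body - T_ambient = 7.6
Ratio = 1.631579
ln(ratio) = 0.489548
t = 0.489548 / 0.092 = 5.32 hours

5.32


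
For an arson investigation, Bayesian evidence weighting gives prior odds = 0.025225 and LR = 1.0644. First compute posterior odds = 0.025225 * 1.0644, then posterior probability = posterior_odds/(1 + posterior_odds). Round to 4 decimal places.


Bayesian evidence evaluation:
Posterior odds = prior_odds * LR = 0.025225 * 1.0644 = 0.02684949
Posterior probability = posterior_odds / (1 + posterior_odds)
= 0.02684949 / (1 + 0.02684949)
= 0.02684949 / 1.02684949
= 0.0261

0.0261


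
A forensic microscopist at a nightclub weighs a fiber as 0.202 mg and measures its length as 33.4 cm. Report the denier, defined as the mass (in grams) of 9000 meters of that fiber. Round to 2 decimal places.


Denier calculation:
Mass in grams = 0.202 mg / 1000 = 0.000202 g
Length in meters = 33.4 cm / 100 = 0.334 m
Linear density = mass / length = 0.000202 / 0.334 = 0.00060479 g/m
Denier = (g/m) * 9000 = 0.00060479 * 9000 = 5.44

5.44


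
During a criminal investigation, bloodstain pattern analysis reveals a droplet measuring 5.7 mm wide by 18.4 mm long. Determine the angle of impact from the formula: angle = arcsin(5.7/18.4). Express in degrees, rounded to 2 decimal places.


Blood spatter impact angle calculation:
width / length = 5.7 / 18.4 = 0.309783
angle = arcsin(0.309783)
angle = 18.05 degrees

18.05


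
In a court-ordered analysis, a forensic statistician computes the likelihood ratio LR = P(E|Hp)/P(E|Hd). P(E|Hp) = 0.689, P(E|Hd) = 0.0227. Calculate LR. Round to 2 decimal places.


Likelihood ratio calculation:
LR = P(E|Hp) / P(E|Hd)
LR = 0.689 / 0.0227
LR = 30.35

30.35


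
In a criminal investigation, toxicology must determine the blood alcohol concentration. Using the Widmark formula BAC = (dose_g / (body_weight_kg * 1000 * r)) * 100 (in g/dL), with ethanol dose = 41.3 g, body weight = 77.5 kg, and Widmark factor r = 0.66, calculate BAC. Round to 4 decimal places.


Applying the Widmark formula:
BAC = (dose_g / (body_wt * 1000 * r)) * 100
Denominator = 77.5 * 1000 * 0.66 = 51150
BAC = (41.3 / 51150) * 100
BAC = 0.0807 g/dL

0.0807


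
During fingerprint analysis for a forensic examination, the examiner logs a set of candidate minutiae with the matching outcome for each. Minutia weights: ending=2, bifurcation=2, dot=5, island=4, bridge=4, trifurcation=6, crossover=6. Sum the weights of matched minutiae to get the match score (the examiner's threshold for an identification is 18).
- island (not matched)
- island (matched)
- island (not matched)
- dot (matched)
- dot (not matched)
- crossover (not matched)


Weighted minutiae match score:
  island: not matched, +0
  island: matched, +4 (running total 4)
  island: not matched, +0
  dot: matched, +5 (running total 9)
  dot: not matched, +0
  crossover: not matched, +0
Total score = 9
Threshold = 18; verdict = inconclusive

9


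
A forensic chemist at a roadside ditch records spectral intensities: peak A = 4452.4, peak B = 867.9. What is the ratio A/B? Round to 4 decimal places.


Spectral peak ratio:
Peak A = 4452.4 counts
Peak B = 867.9 counts
Ratio = 4452.4 / 867.9 = 5.1301

5.1301


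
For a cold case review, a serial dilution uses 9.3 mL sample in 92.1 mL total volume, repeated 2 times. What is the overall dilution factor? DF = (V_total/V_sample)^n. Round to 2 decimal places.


Dilution factor calculation:
Single dilution = V_total / V_sample = 92.1 / 9.3 ≈ 9.903226
Number of dilutions = 2
Total DF = (92.1 / 9.3)^2 (full precision, rounded at the end) = 98.07

98.07


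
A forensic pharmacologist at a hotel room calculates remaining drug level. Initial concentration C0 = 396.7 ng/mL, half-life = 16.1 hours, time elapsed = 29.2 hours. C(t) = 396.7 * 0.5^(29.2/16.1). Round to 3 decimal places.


Drug concentration decay:
Number of half-lives = t / t_half = 29.2 / 16.1 = 1.813665
Decay factor = 0.5^1.813665 = 0.28446735
C(t) = 396.7 * 0.28446735 = 112.848 ng/mL

112.848


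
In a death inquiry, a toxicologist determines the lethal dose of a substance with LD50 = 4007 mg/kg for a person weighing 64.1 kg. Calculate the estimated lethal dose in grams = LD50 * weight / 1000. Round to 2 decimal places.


Lethal dose calculation:
Lethal dose = LD50 * body_weight / 1000
= 4007 * 64.1 / 1000
= 256848.7 / 1000
= 256.85 g

256.85


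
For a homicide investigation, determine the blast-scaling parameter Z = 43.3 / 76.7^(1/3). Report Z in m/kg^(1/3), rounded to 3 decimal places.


Scaled distance calculation:
W^(1/3) = 76.7^(1/3) = 4.248789
Z = R / W^(1/3) = 43.3 / 4.248789
Z = 10.191 m/kg^(1/3)

10.191


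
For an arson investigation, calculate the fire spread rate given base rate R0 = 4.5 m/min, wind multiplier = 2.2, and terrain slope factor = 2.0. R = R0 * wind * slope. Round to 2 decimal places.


Fire spread rate calculation:
R = R0 * wind_factor * slope_factor
= 4.5 * 2.2 * 2.0
= 9.9 * 2.0
= 19.80 m/min

19.80


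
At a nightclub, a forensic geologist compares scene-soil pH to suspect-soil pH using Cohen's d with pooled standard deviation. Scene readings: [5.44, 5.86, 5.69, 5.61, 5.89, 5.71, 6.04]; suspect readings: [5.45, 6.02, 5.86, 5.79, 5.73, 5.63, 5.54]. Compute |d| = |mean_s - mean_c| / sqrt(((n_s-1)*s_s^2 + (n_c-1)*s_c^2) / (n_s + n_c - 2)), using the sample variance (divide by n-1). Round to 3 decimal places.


Pooled-variance Cohen's d for soil pH comparison:
Scene mean = 40.24 / 7 = 5.748571
Suspect mean = 40.02 / 7 = 5.717143
Scene sample variance s_s^2 = 0.039448
Suspect sample variance s_c^2 = 0.03799
Pooled variance = ((n_s-1)*s_s^2 + (n_c-1)*s_c^2) / (n_s + n_c - 2) = 0.038719
Pooled SD = sqrt(0.038719) = 0.196771
Mean difference = 0.031429
|d| = |0.031429| / 0.196771 = 0.160

0.160


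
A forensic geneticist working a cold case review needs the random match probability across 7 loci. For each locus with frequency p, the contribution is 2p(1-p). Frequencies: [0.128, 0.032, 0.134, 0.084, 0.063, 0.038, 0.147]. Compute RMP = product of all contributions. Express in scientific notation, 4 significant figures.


Computing RMP for 7 loci:
Locus 1: 2 * 0.128 * 0.872 = 0.223232
Locus 2: 2 * 0.032 * 0.968 = 0.061952
Locus 3: 2 * 0.134 * 0.866 = 0.232088
Locus 4: 2 * 0.084 * 0.916 = 0.153888
Locus 5: 2 * 0.063 * 0.937 = 0.118062
Locus 6: 2 * 0.038 * 0.962 = 0.073112
Locus 7: 2 * 0.147 * 0.853 = 0.250782
RMP = 1.069e-06

1.069e-06


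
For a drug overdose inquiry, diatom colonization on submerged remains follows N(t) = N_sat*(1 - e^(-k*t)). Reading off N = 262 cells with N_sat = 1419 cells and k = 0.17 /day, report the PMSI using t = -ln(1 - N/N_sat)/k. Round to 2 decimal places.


PMSI from diatom colonization curve:
N / N_sat = 262 / 1419 = 0.184637
1 - N/N_sat = 0.815363
ln(1 - N/N_sat) = -0.204122
t = -ln(1 - N/N_sat) / k = -(-0.204122) / 0.17 = 1.20 days

1.20


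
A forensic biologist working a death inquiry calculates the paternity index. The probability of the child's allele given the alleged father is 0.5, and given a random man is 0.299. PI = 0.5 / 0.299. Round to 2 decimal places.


Paternity Index calculation:
PI = P(allele|father) / P(allele|random)
PI = 0.5 / 0.299
PI = 1.67

1.67


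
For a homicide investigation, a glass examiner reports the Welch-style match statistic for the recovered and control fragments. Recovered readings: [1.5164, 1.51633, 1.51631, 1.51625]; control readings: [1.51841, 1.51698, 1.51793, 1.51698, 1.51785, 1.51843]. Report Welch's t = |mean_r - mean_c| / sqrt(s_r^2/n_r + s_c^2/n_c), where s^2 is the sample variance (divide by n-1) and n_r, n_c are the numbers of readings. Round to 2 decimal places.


Welch's t-criterion for glass RI comparison:
Recovered mean = sum / n_r = 6.06529 / 4 = 1.5163225
Control mean = sum / n_c = 9.10658 / 6 = 1.5177633
Recovered sample variance s_r^2 = 3.825e-09
Control sample variance s_c^2 = 4.25027e-07
Welch SE (unpooled) = sqrt(s_r^2/n_r + s_c^2/n_c) = sqrt(9.5625e-10 + 7.08378e-08) = sqrt(7.17941e-08) = 0.000267944
|mean_r - mean_c| = 0.00144083
t = 0.00144083 / 0.000267944 = 5.38

5.38


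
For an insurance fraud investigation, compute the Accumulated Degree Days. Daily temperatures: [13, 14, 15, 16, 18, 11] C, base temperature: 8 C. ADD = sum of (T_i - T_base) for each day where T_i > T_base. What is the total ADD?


Computing ADD day by day:
Day 1: max(0, 13 - 8) = 5
Day 2: max(0, 14 - 8) = 6
Day 3: max(0, 15 - 8) = 7
Day 4: max(0, 16 - 8) = 8
Day 5: max(0, 18 - 8) = 10
Day 6: max(0, 11 - 8) = 3
Total ADD = 39

39


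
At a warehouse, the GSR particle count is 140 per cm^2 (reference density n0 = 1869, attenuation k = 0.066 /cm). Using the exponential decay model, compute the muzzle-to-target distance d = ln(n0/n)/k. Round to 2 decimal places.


GSR distance calculation:
n0/n = 1869 / 140 = 13.35
ln(n0/n) = 2.591516
d = 2.591516 / 0.066 = 39.27 cm

39.27


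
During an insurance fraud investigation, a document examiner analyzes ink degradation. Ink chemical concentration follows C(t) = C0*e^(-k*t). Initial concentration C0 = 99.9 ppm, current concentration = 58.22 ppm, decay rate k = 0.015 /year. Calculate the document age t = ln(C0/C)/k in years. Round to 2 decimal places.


Document age estimation:
C0/C = 99.9 / 58.22 = 1.715905
ln(C0/C) = 0.539941
t = 0.539941 / 0.015 = 36.00 years

36.00


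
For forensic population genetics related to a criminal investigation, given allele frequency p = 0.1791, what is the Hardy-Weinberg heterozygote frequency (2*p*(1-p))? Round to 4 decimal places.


Hardy-Weinberg heterozygote frequency:
q = 1 - p = 1 - 0.1791 = 0.8209
2pq = 2 * 0.1791 * 0.8209 = 0.2940

0.2940


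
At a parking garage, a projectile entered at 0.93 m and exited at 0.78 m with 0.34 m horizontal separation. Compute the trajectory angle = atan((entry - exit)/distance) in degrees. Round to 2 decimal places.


Bullet trajectory angle:
Height difference = 0.93 - 0.78 = 0.15 m
angle = atan(0.15 / 0.34)
angle = atan(0.441176)
angle = 23.81 degrees

23.81


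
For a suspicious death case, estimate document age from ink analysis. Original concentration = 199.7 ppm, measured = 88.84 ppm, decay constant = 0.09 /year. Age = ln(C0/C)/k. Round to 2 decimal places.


Document age estimation:
C0/C = 199.7 / 88.84 = 2.247861
ln(C0/C) = 0.809979
t = 0.809979 / 0.09 = 9.00 years

9.00


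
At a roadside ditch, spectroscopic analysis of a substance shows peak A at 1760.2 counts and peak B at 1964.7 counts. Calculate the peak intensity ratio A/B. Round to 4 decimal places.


Spectral peak ratio:
Peak A = 1760.2 counts
Peak B = 1964.7 counts
Ratio = 1760.2 / 1964.7 = 0.8959

0.8959


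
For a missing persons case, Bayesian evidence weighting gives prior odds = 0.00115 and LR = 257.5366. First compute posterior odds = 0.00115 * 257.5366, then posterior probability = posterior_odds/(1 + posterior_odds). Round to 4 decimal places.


Bayesian evidence evaluation:
Posterior odds = prior_odds * LR = 0.00115 * 257.5366 = 0.2961671
Posterior probability = posterior_odds / (1 + posterior_odds)
= 0.2961671 / (1 + 0.2961671)
= 0.2961671 / 1.2961671
= 0.2285

0.2285


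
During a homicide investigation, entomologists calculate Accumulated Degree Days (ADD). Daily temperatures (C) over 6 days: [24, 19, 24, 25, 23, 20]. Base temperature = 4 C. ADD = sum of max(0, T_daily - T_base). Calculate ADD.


Computing ADD day by day:
Day 1: max(0, 24 - 4) = 20
Day 2: max(0, 19 - 4) = 15
Day 3: max(0, 24 - 4) = 20
Day 4: max(0, 25 - 4) = 21
Day 5: max(0, 23 - 4) = 19
Day 6: max(0, 20 - 4) = 16
Total ADD = 111

111


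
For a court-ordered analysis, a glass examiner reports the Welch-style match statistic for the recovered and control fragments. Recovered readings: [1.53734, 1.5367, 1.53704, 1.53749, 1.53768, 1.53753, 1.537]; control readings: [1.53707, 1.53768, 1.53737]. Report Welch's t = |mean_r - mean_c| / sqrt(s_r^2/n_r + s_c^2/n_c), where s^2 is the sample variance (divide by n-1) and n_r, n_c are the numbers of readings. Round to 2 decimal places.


Welch's t-criterion for glass RI comparison:
Recovered mean = sum / n_r = 10.76078 / 7 = 1.5372543
Control mean = sum / n_c = 4.61212 / 3 = 1.5373733
Recovered sample variance s_r^2 = 1.22995e-07
Control sample variance s_c^2 = 9.30333e-08
Welch SE (unpooled) = sqrt(s_r^2/n_r + s_c^2/n_c) = sqrt(1.75707e-08 + 3.10111e-08) = sqrt(4.85818e-08) = 0.000220413
|mean_r - mean_c| = 0.000119048
t = 0.000119048 / 0.000220413 = 0.54

0.54


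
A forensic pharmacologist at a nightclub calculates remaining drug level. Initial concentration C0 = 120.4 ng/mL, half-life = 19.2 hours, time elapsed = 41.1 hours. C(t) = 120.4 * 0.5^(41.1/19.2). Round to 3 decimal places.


Drug concentration decay:
Number of half-lives = t / t_half = 41.1 / 19.2 = 2.140625
Decay factor = 0.5^2.140625 = 0.22678152
C(t) = 120.4 * 0.22678152 = 27.304 ng/mL

27.304


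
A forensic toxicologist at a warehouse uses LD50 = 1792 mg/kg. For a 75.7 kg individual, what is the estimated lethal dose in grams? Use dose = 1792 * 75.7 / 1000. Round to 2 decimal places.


Lethal dose calculation:
Lethal dose = LD50 * body_weight / 1000
= 1792 * 75.7 / 1000
= 135654.4 / 1000
= 135.65 g

135.65


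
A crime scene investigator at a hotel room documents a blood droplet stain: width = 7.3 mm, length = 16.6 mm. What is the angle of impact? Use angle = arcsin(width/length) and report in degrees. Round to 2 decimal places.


Blood spatter impact angle calculation:
width / length = 7.3 / 16.6 = 0.439759
angle = arcsin(0.439759)
angle = 26.09 degrees

26.09


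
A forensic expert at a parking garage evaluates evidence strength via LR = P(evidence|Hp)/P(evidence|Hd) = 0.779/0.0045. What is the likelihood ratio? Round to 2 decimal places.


Likelihood ratio calculation:
LR = P(E|Hp) / P(E|Hd)
LR = 0.779 / 0.0045
LR = 173.11

173.11


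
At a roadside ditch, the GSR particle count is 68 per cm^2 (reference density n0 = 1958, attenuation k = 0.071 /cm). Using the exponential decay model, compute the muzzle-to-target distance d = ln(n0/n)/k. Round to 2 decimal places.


GSR distance calculation:
n0/n = 1958 / 68 = 28.794118
ln(n0/n) = 3.360171
d = 3.360171 / 0.071 = 47.33 cm

47.33


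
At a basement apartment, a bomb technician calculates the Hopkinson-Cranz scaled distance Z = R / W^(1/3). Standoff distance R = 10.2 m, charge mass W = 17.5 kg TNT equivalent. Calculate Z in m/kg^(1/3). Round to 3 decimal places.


Scaled distance calculation:
W^(1/3) = 17.5^(1/3) = 2.596247
Z = R / W^(1/3) = 10.2 / 2.596247
Z = 3.929 m/kg^(1/3)

3.929


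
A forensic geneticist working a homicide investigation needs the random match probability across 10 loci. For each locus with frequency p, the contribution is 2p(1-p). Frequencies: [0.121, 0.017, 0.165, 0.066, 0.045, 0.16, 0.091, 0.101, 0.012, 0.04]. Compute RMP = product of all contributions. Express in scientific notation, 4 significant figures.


Computing RMP for 10 loci:
Locus 1: 2 * 0.121 * 0.879 = 0.212718
Locus 2: 2 * 0.017 * 0.983 = 0.033422
Locus 3: 2 * 0.165 * 0.835 = 0.27555
Locus 4: 2 * 0.066 * 0.934 = 0.123288
Locus 5: 2 * 0.045 * 0.955 = 0.08595
Locus 6: 2 * 0.16 * 0.84 = 0.2688
Locus 7: 2 * 0.091 * 0.909 = 0.165438
Locus 8: 2 * 0.101 * 0.899 = 0.181598
Locus 9: 2 * 0.012 * 0.988 = 0.023712
Locus 10: 2 * 0.04 * 0.96 = 0.0768
RMP = 3.053e-10

3.053e-10


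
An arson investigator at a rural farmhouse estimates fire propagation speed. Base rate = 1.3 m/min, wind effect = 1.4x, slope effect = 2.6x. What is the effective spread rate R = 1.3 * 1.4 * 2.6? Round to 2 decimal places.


Fire spread rate calculation:
R = R0 * wind_factor * slope_factor
= 1.3 * 1.4 * 2.6
= 1.82 * 2.6
= 4.73 m/min

4.73


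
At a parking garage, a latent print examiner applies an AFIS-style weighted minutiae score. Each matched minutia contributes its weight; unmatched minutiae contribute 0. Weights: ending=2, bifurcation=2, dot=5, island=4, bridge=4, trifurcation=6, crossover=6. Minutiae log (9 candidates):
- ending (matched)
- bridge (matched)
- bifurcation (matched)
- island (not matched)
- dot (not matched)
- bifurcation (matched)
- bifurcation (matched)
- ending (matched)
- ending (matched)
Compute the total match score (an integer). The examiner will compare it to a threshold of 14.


Weighted minutiae match score:
  ending: matched, +2 (running total 2)
  bridge: matched, +4 (running total 6)
  bifurcation: matched, +2 (running total 8)
  island: not matched, +0
  dot: not matched, +0
  bifurcation: matched, +2 (running total 10)
  bifurcation: matched, +2 (running total 12)
  ending: matched, +2 (running total 14)
  ending: matched, +2 (running total 16)
Total score = 16
Threshold = 14; verdict = identification

16


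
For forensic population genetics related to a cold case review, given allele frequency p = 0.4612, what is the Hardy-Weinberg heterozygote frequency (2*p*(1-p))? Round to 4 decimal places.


Hardy-Weinberg heterozygote frequency:
q = 1 - p = 1 - 0.4612 = 0.5388
2pq = 2 * 0.4612 * 0.5388 = 0.4970

0.4970


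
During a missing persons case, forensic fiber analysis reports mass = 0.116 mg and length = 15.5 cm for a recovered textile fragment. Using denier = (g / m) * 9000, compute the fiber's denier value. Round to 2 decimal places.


Denier calculation:
Mass in grams = 0.116 mg / 1000 = 0.000116 g
Length in meters = 15.5 cm / 100 = 0.155 m
Linear density = mass / length = 0.000116 / 0.155 = 0.00074839 g/m
Denier = (g/m) * 9000 = 0.00074839 * 9000 = 6.74

6.74


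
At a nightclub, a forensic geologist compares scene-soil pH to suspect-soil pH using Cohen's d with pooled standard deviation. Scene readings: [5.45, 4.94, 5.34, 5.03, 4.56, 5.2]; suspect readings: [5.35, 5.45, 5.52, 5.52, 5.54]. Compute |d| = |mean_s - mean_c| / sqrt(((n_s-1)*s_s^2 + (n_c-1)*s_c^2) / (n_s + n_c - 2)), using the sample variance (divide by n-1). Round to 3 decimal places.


Pooled-variance Cohen's d for soil pH comparison:
Scene mean = 30.52 / 6 = 5.086667
Suspect mean = 27.38 / 5 = 5.476
Scene sample variance s_s^2 = 0.102227
Suspect sample variance s_c^2 = 0.00613
Pooled variance = ((n_s-1)*s_s^2 + (n_c-1)*s_c^2) / (n_s + n_c - 2) = 0.059517
Pooled SD = sqrt(0.059517) = 0.243961
Mean difference = -0.389333
|d| = |-0.389333| / 0.243961 = 1.596

1.596


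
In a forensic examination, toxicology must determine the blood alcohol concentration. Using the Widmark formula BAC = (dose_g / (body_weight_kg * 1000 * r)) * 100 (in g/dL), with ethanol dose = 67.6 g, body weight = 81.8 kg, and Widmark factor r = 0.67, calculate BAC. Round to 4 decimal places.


Applying the Widmark formula:
BAC = (dose_g / (body_wt * 1000 * r)) * 100
Denominator = 81.8 * 1000 * 0.67 = 54806
BAC = (67.6 / 54806) * 100
BAC = 0.1233 g/dL

0.1233


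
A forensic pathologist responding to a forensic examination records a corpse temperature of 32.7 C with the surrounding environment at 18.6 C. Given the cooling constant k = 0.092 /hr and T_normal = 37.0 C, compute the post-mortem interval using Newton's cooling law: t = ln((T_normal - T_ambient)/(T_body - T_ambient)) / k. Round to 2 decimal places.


Using Newton's law of cooling:
t = ln((T_normal - T_ambient) / (T_body - T_ambient)) / k
T_normal - T_ambient = 18.4
T_body - T_ambient = 14.1
Ratio = 1.304965
ln(ratio) = 0.266176
t = 0.266176 / 0.092 = 2.89 hours

2.89


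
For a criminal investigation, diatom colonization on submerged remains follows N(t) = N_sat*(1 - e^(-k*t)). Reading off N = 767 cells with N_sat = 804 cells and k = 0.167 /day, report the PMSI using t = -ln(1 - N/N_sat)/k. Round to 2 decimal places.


PMSI from diatom colonization curve:
N / N_sat = 767 / 804 = 0.95398
1 - N/N_sat = 0.04602
ln(1 - N/N_sat) = -3.078679
t = -ln(1 - N/N_sat) / k = -(-3.078679) / 0.167 = 18.44 days

18.44


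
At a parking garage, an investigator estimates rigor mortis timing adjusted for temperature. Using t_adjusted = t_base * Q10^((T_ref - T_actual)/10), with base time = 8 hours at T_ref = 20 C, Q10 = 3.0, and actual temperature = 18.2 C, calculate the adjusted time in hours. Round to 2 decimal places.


Rigor mortis time adjustment:
Exponent = (T_ref - T_actual) / 10 = (20 - 18.2) / 10 = 0.18
Q10 factor = 3.0^0.18 = 1.21866
t_adjusted = 8 * 1.21866 = 9.75 hours

9.75


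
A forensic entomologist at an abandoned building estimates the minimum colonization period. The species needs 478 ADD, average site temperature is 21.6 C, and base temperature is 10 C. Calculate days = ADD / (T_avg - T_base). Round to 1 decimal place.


Insect development time:
Effective temperature = avg_temp - T_base = 21.6 - 10 = 11.6 C
Days = ADD / effective_temp = 478 / 11.6 = 41.2 days

41.2


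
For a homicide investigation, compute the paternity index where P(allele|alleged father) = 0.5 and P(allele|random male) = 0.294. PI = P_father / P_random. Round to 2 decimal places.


Paternity Index calculation:
PI = P(allele|father) / P(allele|random)
PI = 0.5 / 0.294
PI = 1.70

1.70


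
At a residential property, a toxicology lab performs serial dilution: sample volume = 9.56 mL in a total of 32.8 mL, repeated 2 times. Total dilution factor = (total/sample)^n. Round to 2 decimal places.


Dilution factor calculation:
Single dilution = V_total / V_sample = 32.8 / 9.56 ≈ 3.430962
Number of dilutions = 2
Total DF = (32.8 / 9.56)^2 (full precision, rounded at the end) = 11.77

11.77


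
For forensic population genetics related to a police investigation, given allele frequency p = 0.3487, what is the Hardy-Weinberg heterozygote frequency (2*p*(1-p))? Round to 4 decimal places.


Hardy-Weinberg heterozygote frequency:
q = 1 - p = 1 - 0.3487 = 0.6513
2pq = 2 * 0.3487 * 0.6513 = 0.4542

0.4542


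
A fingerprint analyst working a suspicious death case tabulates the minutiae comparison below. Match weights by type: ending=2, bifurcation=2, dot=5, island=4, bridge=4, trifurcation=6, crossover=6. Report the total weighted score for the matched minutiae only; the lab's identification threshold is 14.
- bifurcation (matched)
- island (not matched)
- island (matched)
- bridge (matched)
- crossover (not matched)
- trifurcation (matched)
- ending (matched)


Weighted minutiae match score:
  bifurcation: matched, +2 (running total 2)
  island: not matched, +0
  island: matched, +4 (running total 6)
  bridge: matched, +4 (running total 10)
  crossover: not matched, +0
  trifurcation: matched, +6 (running total 16)
  ending: matched, +2 (running total 18)
Total score = 18
Threshold = 14; verdict = identification

18


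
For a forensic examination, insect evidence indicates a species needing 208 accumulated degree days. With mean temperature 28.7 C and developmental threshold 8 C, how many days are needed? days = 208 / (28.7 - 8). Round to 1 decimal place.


Insect development time:
Effective temperature = avg_temp - T_base = 28.7 - 8 = 20.7 C
Days = ADD / effective_temp = 208 / 20.7 = 10.0 days

10.0


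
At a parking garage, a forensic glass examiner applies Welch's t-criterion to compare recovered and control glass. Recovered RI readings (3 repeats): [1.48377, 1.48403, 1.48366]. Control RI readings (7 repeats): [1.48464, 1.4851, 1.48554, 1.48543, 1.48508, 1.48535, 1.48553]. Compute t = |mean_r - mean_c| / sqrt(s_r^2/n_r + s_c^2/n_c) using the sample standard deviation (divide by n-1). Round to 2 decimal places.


Welch's t-criterion for glass RI comparison:
Recovered mean = sum / n_r = 4.45146 / 3 = 1.48382
Control mean = sum / n_c = 10.39667 / 7 = 1.4852386
Recovered sample variance s_r^2 = 3.61e-08
Control sample variance s_c^2 = 1.04581e-07
Welch SE (unpooled) = sqrt(s_r^2/n_r + s_c^2/n_c) = sqrt(1.20333e-08 + 1.49401e-08) = sqrt(2.69734e-08) = 0.000164236
|mean_r - mean_c| = 0.00141857
t = 0.00141857 / 0.000164236 = 8.64

8.64


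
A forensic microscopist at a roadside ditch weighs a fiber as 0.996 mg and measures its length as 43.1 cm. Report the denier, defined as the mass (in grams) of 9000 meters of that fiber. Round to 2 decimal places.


Denier calculation:
Mass in grams = 0.996 mg / 1000 = 0.000996 g
Length in meters = 43.1 cm / 100 = 0.431 m
Linear density = mass / length = 0.000996 / 0.431 = 0.0023109 g/m
Denier = (g/m) * 9000 = 0.0023109 * 9000 = 20.80

20.80


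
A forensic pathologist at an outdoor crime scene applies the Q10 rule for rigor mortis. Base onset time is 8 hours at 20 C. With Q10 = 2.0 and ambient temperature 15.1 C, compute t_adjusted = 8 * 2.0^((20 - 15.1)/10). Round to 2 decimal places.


Rigor mortis time adjustment:
Exponent = (T_ref - T_actual) / 10 = (20 - 15.1) / 10 = 0.49
Q10 factor = 2.0^0.49 = 1.40444
t_adjusted = 8 * 1.40444 = 11.24 hours

11.24


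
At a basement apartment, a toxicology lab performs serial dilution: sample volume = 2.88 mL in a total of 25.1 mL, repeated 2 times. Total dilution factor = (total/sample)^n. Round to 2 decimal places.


Dilution factor calculation:
Single dilution = V_total / V_sample = 25.1 / 2.88 ≈ 8.715278
Number of dilutions = 2
Total DF = (25.1 / 2.88)^2 (full precision, rounded at the end) = 75.96

75.96


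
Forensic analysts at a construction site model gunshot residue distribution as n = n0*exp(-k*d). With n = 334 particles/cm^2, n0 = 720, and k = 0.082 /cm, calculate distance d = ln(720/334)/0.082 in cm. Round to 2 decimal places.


GSR distance calculation:
n0/n = 720 / 334 = 2.155689
ln(n0/n) = 0.76811
d = 0.76811 / 0.082 = 9.37 cm

9.37


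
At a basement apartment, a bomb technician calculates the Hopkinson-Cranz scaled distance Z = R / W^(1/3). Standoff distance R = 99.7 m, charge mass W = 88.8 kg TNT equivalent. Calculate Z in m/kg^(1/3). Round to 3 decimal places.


Scaled distance calculation:
W^(1/3) = 88.8^(1/3) = 4.461398
Z = R / W^(1/3) = 99.7 / 4.461398
Z = 22.347 m/kg^(1/3)

22.347


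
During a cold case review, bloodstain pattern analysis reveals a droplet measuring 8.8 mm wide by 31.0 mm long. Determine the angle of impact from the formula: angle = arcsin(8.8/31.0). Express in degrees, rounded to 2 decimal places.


Blood spatter impact angle calculation:
width / length = 8.8 / 31.0 = 0.283871
angle = arcsin(0.283871)
angle = 16.49 degrees

16.49


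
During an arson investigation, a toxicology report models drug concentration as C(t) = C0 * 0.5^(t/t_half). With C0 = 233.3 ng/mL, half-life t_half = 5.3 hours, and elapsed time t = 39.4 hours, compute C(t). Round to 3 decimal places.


Drug concentration decay:
Number of half-lives = t / t_half = 39.4 / 5.3 = 7.433962
Decay factor = 0.5^7.433962 = 0.00578302
C(t) = 233.3 * 0.00578302 = 1.349 ng/mL

1.349


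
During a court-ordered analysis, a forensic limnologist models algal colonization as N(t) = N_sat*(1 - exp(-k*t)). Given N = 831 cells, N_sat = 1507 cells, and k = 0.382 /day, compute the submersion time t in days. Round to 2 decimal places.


PMSI from diatom colonization curve:
N / N_sat = 831 / 1507 = 0.551427
1 - N/N_sat = 0.448573
ln(1 - N/N_sat) = -0.801684
t = -ln(1 - N/N_sat) / k = -(-0.801684) / 0.382 = 2.10 days

2.10
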